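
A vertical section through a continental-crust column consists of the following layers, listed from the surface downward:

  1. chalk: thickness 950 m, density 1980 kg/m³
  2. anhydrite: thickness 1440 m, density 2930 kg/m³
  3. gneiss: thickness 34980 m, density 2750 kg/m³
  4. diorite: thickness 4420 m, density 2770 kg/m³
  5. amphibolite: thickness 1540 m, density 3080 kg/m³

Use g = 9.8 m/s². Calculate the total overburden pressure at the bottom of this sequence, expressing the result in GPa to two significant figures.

1.2 GPa

chalk: 1980 kg/m³ × 9.8 m/s² × 950 m = 1.843×10^7 Pa = 0.01843 GPa
anhydrite: 2930 kg/m³ × 9.8 m/s² × 1440 m = 4.135×10^7 Pa = 0.04135 GPa
gneiss: 2750 kg/m³ × 9.8 m/s² × 34980 m = 9.427×10^8 Pa = 0.9427 GPa
diorite: 2770 kg/m³ × 9.8 m/s² × 4420 m = 1.200×10^8 Pa = 0.1200 GPa
amphibolite: 3080 kg/m³ × 9.8 m/s² × 1540 m = 4.648×10^7 Pa = 0.04648 GPa
Total = 0.01843 + 0.04135 + 0.9427 + 0.1200 + 0.04648 = 1.1690 GPa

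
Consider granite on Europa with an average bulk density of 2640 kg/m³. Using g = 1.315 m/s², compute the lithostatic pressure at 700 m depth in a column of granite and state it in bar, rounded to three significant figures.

24.3 bar

granite: 2640 kg/m³ × 1.315 m/s² × 700 m = 2.430×10^6 Pa = 24.30 bar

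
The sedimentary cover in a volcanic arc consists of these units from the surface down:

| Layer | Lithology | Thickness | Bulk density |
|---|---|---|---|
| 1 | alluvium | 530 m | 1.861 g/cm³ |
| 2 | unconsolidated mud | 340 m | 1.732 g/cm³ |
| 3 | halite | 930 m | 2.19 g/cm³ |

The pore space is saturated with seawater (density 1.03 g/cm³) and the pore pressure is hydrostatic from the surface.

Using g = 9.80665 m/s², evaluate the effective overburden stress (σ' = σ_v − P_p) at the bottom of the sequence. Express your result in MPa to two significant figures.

Overburden (lithostatic) stress σ_v:
alluvium: 1861 kg/m³ × 9.80665 m/s² × 530 m = 9.673×10^6 Pa = 9.673 MPa
unconsolidated mud: 1732 kg/m³ × 9.80665 m/s² × 340 m = 5.775×10^6 Pa = 5.775 MPa
halite: 2190 kg/m³ × 9.80665 m/s² × 930 m = 1.997×10^7 Pa = 19.97 MPa
Total = 9.673 + 5.775 + 19.97 = 35.421 MPa
Pore pressure P_p = 1030 kg/m³ × 9.80665 m/s² × 1800 m = 1.818×10^7 Pa = 18.18 MPa
Effective stress σ' = σ_v − P_p = 35.42 − 18.18 = 17.239 MPa

17 MPa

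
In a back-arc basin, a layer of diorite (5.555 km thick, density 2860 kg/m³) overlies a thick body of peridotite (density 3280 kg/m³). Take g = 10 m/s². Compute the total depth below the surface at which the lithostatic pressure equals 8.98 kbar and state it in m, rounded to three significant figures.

Pressure at base of upper layers: 2860×10×5555 = 1.589×10^8 Pa = 1.589 kbar
Remaining pressure to be supplied by peridotite: 8.980×10^8 − 1.589×10^8 = 7.391×10^8 Pa
Additional depth in peridotite = 7.391×10^8 Pa / (3280 kg/m³ × 10 m/s²) = 22534 m
Total depth = 5555 m + 22534 m = 28089 m

28100 m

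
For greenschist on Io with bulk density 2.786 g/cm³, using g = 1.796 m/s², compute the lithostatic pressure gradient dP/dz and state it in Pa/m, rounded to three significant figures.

5000 Pa/m

dP/dz = ρg = 2786 kg/m³ × 1.796 m/s² = 5003.7 Pa/m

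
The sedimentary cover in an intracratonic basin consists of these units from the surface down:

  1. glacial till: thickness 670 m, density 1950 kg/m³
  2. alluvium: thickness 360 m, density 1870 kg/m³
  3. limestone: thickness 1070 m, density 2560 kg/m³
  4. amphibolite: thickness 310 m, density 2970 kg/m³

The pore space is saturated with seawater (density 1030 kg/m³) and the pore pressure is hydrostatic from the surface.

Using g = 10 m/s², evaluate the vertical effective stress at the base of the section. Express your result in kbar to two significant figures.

Overburden (lithostatic) stress σ_v:
glacial till: 1950 kg/m³ × 10 m/s² × 670 m = 1.306×10^7 Pa = 13.06 MPa
alluvium: 1870 kg/m³ × 10 m/s² × 360 m = 6.732×10^6 Pa = 6.732 MPa
limestone: 2560 kg/m³ × 10 m/s² × 1070 m = 2.739×10^7 Pa = 27.39 MPa
amphibolite: 2970 kg/m³ × 10 m/s² × 310 m = 9.207×10^6 Pa = 9.207 MPa
Total = 13.06 + 6.732 + 27.39 + 9.207 = 56.396 MPa
Pore pressure P_p = 1030 kg/m³ × 10 m/s² × 2410 m = 2.482×10^7 Pa = 24.82 MPa
Effective stress σ' = σ_v − P_p = 56.40 − 24.82 = 31.573 MPa = 0.31573 kbar

0.32 kbar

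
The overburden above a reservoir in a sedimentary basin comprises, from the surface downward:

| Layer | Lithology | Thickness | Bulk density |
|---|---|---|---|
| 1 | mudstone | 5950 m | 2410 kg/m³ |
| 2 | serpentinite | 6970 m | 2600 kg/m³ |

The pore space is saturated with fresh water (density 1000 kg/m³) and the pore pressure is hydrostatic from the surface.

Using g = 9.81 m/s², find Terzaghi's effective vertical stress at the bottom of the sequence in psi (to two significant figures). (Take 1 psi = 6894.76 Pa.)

Overburden (lithostatic) stress σ_v:
mudstone: 2410 kg/m³ × 9.81 m/s² × 5950 m = 1.407×10^8 Pa = 140.7 MPa
serpentinite: 2600 kg/m³ × 9.81 m/s² × 6970 m = 1.778×10^8 Pa = 177.8 MPa
Total = 140.7 + 177.8 = 318.45 MPa
Pore pressure P_p = 1000 kg/m³ × 9.81 m/s² × 12920 m = 1.267×10^8 Pa = 126.7 MPa
Effective stress σ' = σ_v − P_p = 318.4 − 126.7 = 191.70 MPa = 27804 psi

28000 psi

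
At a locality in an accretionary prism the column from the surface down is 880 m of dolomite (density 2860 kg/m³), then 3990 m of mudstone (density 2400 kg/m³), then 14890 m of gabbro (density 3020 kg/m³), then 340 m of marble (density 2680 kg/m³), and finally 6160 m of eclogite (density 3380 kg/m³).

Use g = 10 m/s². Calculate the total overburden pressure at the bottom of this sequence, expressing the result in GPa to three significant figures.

0.788 GPa

dolomite: 2860 kg/m³ × 10 m/s² × 880 m = 2.517×10^7 Pa = 0.02517 GPa
mudstone: 2400 kg/m³ × 10 m/s² × 3990 m = 9.576×10^7 Pa = 0.09576 GPa
gabbro: 3020 kg/m³ × 10 m/s² × 14890 m = 4.497×10^8 Pa = 0.4497 GPa
marble: 2680 kg/m³ × 10 m/s² × 340 m = 9.112×10^6 Pa = 9.112×10^-3 GPa
eclogite: 3380 kg/m³ × 10 m/s² × 6160 m = 2.082×10^8 Pa = 0.2082 GPa
Total = 0.02517 + 0.09576 + 0.4497 + 9.112×10^-3 + 0.2082 = 0.78793 GPa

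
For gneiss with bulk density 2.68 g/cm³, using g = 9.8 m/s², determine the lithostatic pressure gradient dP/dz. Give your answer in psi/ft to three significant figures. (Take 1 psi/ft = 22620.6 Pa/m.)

dP/dz = ρg = 2680 kg/m³ × 9.8 m/s² = 26264 Pa/m
= 26264 Pa/m × (1 psi/ft / 22621 Pa/m) = 1.1611 psi/ft

1.16 psi/ft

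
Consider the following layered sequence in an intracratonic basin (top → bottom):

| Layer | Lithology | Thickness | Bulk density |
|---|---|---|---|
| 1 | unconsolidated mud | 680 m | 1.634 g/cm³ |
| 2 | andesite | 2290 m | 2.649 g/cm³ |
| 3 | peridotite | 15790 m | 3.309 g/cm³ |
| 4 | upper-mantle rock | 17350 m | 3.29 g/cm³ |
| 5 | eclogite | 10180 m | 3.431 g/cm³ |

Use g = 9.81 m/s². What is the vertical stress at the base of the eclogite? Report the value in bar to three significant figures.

14900 bar

unconsolidated mud: 1634 kg/m³ × 9.81 m/s² × 680 m = 1.090×10^7 Pa = 109.0 bar
andesite: 2649 kg/m³ × 9.81 m/s² × 2290 m = 5.951×10^7 Pa = 595.1 bar
peridotite: 3309 kg/m³ × 9.81 m/s² × 15790 m = 5.126×10^8 Pa = 5126 bar
upper-mantle rock: 3290 kg/m³ × 9.81 m/s² × 17350 m = 5.600×10^8 Pa = 5600 bar
eclogite: 3431 kg/m³ × 9.81 m/s² × 10180 m = 3.426×10^8 Pa = 3426 bar
Total = 109.0 + 595.1 + 5126 + 5600 + 3426 = 14856 bar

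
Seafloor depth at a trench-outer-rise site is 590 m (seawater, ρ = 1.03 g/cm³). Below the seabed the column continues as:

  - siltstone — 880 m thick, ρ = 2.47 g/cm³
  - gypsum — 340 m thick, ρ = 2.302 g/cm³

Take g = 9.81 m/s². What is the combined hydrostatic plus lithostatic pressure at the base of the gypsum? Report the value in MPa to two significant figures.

seawater: 1030 kg/m³ × 9.81 m/s² × 590 m = 5.962×10^6 Pa = 5.962 MPa
siltstone: 2470 kg/m³ × 9.81 m/s² × 880 m = 2.132×10^7 Pa = 21.32 MPa
gypsum: 2302 kg/m³ × 9.81 m/s² × 340 m = 7.678×10^6 Pa = 7.678 MPa
Total = 5.962 + 21.32 + 7.678 = 34.963 MPa

35 MPa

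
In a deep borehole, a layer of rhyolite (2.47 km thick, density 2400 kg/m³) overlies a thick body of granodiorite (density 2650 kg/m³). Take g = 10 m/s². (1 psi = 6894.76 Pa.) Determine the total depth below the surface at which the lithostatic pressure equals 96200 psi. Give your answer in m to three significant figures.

Pressure at base of upper layers: 2400×10×2470 = 5.928×10^7 Pa = 8598 psi
Remaining pressure to be supplied by granodiorite: 6.633×10^8 − 5.928×10^7 = 6.040×10^8 Pa
Additional depth in granodiorite = 6.040×10^8 Pa / (2650 kg/m³ × 10 m/s²) = 22792 m
Total depth = 2470 m + 22792 m = 25262 m

25300 m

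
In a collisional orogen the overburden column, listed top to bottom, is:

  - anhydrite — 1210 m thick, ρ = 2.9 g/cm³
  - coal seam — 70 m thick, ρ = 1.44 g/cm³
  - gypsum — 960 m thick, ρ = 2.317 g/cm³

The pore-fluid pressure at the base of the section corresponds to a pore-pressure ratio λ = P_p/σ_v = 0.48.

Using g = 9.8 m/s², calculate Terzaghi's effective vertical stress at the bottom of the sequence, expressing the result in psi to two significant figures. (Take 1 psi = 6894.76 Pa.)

Overburden (lithostatic) stress σ_v:
anhydrite: 2900 kg/m³ × 9.8 m/s² × 1210 m = 3.439×10^7 Pa = 34.39 MPa
coal seam: 1440 kg/m³ × 9.8 m/s² × 70 m = 9.878×10^5 Pa = 0.9878 MPa
gypsum: 2317 kg/m³ × 9.8 m/s² × 960 m = 2.180×10^7 Pa = 21.80 MPa
Total = 34.39 + 0.9878 + 21.80 = 57.174 MPa
Pore pressure P_p = λ·σ_v = 0.48 × 57.17 MPa = 27.44 MPa
Effective stress σ' = σ_v − P_p = 57.17 − 27.44 = 29.731 MPa = 4312.1 psi

4300 psi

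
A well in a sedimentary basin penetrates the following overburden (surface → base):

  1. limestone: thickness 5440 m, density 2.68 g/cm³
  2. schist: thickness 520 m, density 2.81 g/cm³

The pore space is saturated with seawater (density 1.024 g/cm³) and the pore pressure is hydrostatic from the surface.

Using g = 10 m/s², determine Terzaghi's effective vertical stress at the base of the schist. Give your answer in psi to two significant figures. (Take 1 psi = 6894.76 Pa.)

Overburden (lithostatic) stress σ_v:
limestone: 2680 kg/m³ × 10 m/s² × 5440 m = 1.458×10^8 Pa = 145.8 MPa
schist: 2810 kg/m³ × 10 m/s² × 520 m = 1.461×10^7 Pa = 14.61 MPa
Total = 145.8 + 14.61 = 160.40 MPa
Pore pressure P_p = 1024 kg/m³ × 10 m/s² × 5960 m = 6.103×10^7 Pa = 61.03 MPa
Effective stress σ' = σ_v − P_p = 160.4 − 61.03 = 99.374 MPa = 14413 psi

14000 psi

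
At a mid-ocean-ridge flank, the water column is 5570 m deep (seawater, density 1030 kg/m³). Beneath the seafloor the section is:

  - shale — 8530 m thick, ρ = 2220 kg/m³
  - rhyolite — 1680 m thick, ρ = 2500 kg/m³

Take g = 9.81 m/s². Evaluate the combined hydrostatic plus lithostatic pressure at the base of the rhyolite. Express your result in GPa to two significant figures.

0.28 GPa

seawater: 1030 kg/m³ × 9.81 m/s² × 5570 m = 5.628×10^7 Pa = 0.05628 GPa
shale: 2220 kg/m³ × 9.81 m/s² × 8530 m = 1.858×10^8 Pa = 0.1858 GPa
rhyolite: 2500 kg/m³ × 9.81 m/s² × 1680 m = 4.120×10^7 Pa = 0.04120 GPa
Total = 0.05628 + 0.1858 + 0.04120 = 0.28325 GPa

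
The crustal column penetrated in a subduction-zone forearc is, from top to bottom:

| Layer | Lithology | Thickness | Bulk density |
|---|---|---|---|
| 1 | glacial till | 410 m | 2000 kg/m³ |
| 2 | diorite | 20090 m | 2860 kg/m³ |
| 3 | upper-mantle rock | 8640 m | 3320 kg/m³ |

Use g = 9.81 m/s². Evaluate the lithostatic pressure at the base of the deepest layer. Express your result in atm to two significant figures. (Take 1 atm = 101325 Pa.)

glacial till: 2000 kg/m³ × 9.81 m/s² × 410 m = 8.044×10^6 Pa = 79.39 atm
diorite: 2860 kg/m³ × 9.81 m/s² × 20090 m = 5.637×10^8 Pa = 5563 atm
upper-mantle rock: 3320 kg/m³ × 9.81 m/s² × 8640 m = 2.814×10^8 Pa = 2777 atm
Total = 79.39 + 5563 + 2777 = 8419.4 atm

8400 atm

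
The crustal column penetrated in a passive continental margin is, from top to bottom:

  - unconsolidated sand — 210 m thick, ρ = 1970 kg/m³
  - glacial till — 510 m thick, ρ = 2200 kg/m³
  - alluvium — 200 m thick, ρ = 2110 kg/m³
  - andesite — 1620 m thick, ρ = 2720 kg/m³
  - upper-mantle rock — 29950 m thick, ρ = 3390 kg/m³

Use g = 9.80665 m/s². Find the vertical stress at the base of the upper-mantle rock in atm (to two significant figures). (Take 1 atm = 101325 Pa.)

unconsolidated sand: 1970 kg/m³ × 9.80665 m/s² × 210 m = 4.057×10^6 Pa = 40.04 atm
glacial till: 2200 kg/m³ × 9.80665 m/s² × 510 m = 1.100×10^7 Pa = 108.6 atm
alluvium: 2110 kg/m³ × 9.80665 m/s² × 200 m = 4.138×10^6 Pa = 40.84 atm
andesite: 2720 kg/m³ × 9.80665 m/s² × 1620 m = 4.321×10^7 Pa = 426.5 atm
upper-mantle rock: 3390 kg/m³ × 9.80665 m/s² × 29950 m = 9.957×10^8 Pa = 9827 atm
Total = 40.04 + 108.6 + 40.84 + 426.5 + 9827 = 10442 atm

10000 atm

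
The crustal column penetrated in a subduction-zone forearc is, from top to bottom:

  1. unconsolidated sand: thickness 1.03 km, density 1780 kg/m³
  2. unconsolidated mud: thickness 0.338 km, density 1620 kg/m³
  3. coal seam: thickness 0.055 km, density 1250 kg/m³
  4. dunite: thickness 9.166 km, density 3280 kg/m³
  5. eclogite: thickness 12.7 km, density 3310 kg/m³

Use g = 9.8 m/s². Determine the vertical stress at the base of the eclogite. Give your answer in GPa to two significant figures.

0.73 GPa

unconsolidated sand: 1780 kg/m³ × 9.8 m/s² × 1030 m = 1.797×10^7 Pa = 0.01797 GPa
unconsolidated mud: 1620 kg/m³ × 9.8 m/s² × 338 m = 5.366×10^6 Pa = 5.366×10^-3 GPa
coal seam: 1250 kg/m³ × 9.8 m/s² × 55 m = 6.737×10^5 Pa = 6.737×10^-4 GPa
dunite: 3280 kg/m³ × 9.8 m/s² × 9166 m = 2.946×10^8 Pa = 0.2946 GPa
eclogite: 3310 kg/m³ × 9.8 m/s² × 12700 m = 4.120×10^8 Pa = 0.4120 GPa
Total = 0.01797 + 5.366×10^-3 + 6.737×10^-4 + 0.2946 + 0.4120 = 0.73060 GPa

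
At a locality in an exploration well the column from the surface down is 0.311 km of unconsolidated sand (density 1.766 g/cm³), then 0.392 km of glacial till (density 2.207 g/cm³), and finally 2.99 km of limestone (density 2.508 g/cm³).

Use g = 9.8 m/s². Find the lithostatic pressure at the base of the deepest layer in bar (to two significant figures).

unconsolidated sand: 1766 kg/m³ × 9.8 m/s² × 311 m = 5.382×10^6 Pa = 53.82 bar
glacial till: 2207 kg/m³ × 9.8 m/s² × 392 m = 8.478×10^6 Pa = 84.78 bar
limestone: 2508 kg/m³ × 9.8 m/s² × 2990 m = 7.349×10^7 Pa = 734.9 bar
Total = 53.82 + 84.78 + 734.9 = 873.50 bar

870 bar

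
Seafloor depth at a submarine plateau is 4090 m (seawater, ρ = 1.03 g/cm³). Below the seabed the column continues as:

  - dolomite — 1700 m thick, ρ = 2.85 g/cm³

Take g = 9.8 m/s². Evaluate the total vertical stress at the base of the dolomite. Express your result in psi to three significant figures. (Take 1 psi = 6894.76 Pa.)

seawater: 1030 kg/m³ × 9.8 m/s² × 4090 m = 4.128×10^7 Pa = 5988 psi
dolomite: 2850 kg/m³ × 9.8 m/s² × 1700 m = 4.748×10^7 Pa = 6887 psi
Total = 5988 + 6887 = 12874 psi

12900 psi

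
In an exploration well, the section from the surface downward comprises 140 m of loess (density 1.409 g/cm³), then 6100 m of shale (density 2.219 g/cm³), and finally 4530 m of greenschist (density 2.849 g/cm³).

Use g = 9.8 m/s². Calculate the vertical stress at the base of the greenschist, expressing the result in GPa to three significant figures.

0.261 GPa

loess: 1409 kg/m³ × 9.8 m/s² × 140 m = 1.933×10^6 Pa = 1.933×10^-3 GPa
shale: 2219 kg/m³ × 9.8 m/s² × 6100 m = 1.327×10^8 Pa = 0.1327 GPa
greenschist: 2849 kg/m³ × 9.8 m/s² × 4530 m = 1.265×10^8 Pa = 0.1265 GPa
Total = 1.933×10^-3 + 0.1327 + 0.1265 = 0.26106 GPa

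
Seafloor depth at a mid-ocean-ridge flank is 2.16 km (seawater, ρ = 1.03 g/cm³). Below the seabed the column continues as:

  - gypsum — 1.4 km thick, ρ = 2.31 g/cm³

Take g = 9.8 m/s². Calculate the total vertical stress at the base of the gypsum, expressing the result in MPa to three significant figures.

seawater: 1030 kg/m³ × 9.8 m/s² × 2160 m = 2.180×10^7 Pa = 21.80 MPa
gypsum: 2310 kg/m³ × 9.8 m/s² × 1400 m = 3.169×10^7 Pa = 31.69 MPa
Total = 21.80 + 31.69 = 53.496 MPa

53.5 MPa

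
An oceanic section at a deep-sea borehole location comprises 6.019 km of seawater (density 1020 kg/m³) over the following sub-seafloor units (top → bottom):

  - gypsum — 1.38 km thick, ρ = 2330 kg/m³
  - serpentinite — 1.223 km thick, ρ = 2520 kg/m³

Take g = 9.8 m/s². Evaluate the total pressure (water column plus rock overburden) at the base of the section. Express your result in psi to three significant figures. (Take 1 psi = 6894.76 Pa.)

seawater: 1020 kg/m³ × 9.8 m/s² × 6019 m = 6.017×10^7 Pa = 8726 psi
gypsum: 2330 kg/m³ × 9.8 m/s² × 1380 m = 3.151×10^7 Pa = 4570 psi
serpentinite: 2520 kg/m³ × 9.8 m/s² × 1223 m = 3.020×10^7 Pa = 4381 psi
Total = 8726 + 4570 + 4381 = 17677 psi

17700 psi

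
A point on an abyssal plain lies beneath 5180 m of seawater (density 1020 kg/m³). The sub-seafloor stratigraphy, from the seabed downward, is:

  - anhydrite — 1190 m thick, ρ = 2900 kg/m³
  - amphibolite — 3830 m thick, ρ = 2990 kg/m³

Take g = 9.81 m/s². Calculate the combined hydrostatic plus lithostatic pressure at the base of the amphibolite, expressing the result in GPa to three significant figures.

seawater: 1020 kg/m³ × 9.81 m/s² × 5180 m = 5.183×10^7 Pa = 0.05183 GPa
anhydrite: 2900 kg/m³ × 9.81 m/s² × 1190 m = 3.385×10^7 Pa = 0.03385 GPa
amphibolite: 2990 kg/m³ × 9.81 m/s² × 3830 m = 1.123×10^8 Pa = 0.1123 GPa
Total = 0.05183 + 0.03385 + 0.1123 = 0.19803 GPa

0.198 GPa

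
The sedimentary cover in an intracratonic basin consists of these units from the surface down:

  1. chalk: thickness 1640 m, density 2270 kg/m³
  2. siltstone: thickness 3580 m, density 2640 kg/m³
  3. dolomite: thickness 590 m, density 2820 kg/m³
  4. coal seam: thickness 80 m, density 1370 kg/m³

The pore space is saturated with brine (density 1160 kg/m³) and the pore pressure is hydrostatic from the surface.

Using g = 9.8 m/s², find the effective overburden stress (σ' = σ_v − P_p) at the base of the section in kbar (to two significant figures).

0.80 kbar

Overburden (lithostatic) stress σ_v:
chalk: 2270 kg/m³ × 9.8 m/s² × 1640 m = 3.648×10^7 Pa = 36.48 MPa
siltstone: 2640 kg/m³ × 9.8 m/s² × 3580 m = 9.262×10^7 Pa = 92.62 MPa
dolomite: 2820 kg/m³ × 9.8 m/s² × 590 m = 1.631×10^7 Pa = 16.31 MPa
coal seam: 1370 kg/m³ × 9.8 m/s² × 80 m = 1.074×10^6 Pa = 1.074 MPa
Total = 36.48 + 92.62 + 16.31 + 1.074 = 146.48 MPa
Pore pressure P_p = 1160 kg/m³ × 9.8 m/s² × 5890 m = 6.696×10^7 Pa = 66.96 MPa
Effective stress σ' = σ_v − P_p = 146.5 − 66.96 = 79.527 MPa = 0.79527 kbar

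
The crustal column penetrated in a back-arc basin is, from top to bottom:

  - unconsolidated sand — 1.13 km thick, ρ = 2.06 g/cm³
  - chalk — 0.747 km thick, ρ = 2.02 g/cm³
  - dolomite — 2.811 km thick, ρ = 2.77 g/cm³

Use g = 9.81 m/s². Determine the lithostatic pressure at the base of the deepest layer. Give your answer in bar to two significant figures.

1100 bar

unconsolidated sand: 2060 kg/m³ × 9.81 m/s² × 1130 m = 2.284×10^7 Pa = 228.4 bar
chalk: 2020 kg/m³ × 9.81 m/s² × 747 m = 1.480×10^7 Pa = 148.0 bar
dolomite: 2770 kg/m³ × 9.81 m/s² × 2811 m = 7.639×10^7 Pa = 763.9 bar
Total = 228.4 + 148.0 + 763.9 = 1140.2 bar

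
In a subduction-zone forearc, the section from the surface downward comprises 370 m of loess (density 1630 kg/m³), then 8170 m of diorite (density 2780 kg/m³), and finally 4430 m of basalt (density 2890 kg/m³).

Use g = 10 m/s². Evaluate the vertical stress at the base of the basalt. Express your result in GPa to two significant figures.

0.36 GPa

loess: 1630 kg/m³ × 10 m/s² × 370 m = 6.031×10^6 Pa = 6.031×10^-3 GPa
diorite: 2780 kg/m³ × 10 m/s² × 8170 m = 2.271×10^8 Pa = 0.2271 GPa
basalt: 2890 kg/m³ × 10 m/s² × 4430 m = 1.280×10^8 Pa = 0.1280 GPa
Total = 6.031×10^-3 + 0.2271 + 0.1280 = 0.36118 GPa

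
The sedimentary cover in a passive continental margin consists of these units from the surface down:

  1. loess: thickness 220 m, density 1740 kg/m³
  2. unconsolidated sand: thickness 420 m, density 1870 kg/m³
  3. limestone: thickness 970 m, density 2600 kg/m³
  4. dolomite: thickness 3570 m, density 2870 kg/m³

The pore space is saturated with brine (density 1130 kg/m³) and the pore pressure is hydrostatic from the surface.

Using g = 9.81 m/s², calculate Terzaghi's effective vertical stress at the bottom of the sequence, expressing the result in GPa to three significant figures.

Overburden (lithostatic) stress σ_v:
loess: 1740 kg/m³ × 9.81 m/s² × 220 m = 3.755×10^6 Pa = 3.755 MPa
unconsolidated sand: 1870 kg/m³ × 9.81 m/s² × 420 m = 7.705×10^6 Pa = 7.705 MPa
limestone: 2600 kg/m³ × 9.81 m/s² × 970 m = 2.474×10^7 Pa = 24.74 MPa
dolomite: 2870 kg/m³ × 9.81 m/s² × 3570 m = 1.005×10^8 Pa = 100.5 MPa
Total = 3.755 + 7.705 + 24.74 + 100.5 = 136.71 MPa
Pore pressure P_p = 1130 kg/m³ × 9.81 m/s² × 5180 m = 5.742×10^7 Pa = 57.42 MPa
Effective stress σ' = σ_v − P_p = 136.7 − 57.42 = 79.291 MPa = 0.079291 GPa

0.0793 GPa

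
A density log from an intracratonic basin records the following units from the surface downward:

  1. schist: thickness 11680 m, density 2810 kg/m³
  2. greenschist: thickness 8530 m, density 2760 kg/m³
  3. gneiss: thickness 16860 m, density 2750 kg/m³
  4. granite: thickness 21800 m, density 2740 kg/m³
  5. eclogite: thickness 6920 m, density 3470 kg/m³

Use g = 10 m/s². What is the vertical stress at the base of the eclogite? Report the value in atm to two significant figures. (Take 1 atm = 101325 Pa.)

18000 atm

schist: 2810 kg/m³ × 10 m/s² × 11680 m = 3.282×10^8 Pa = 3239 atm
greenschist: 2760 kg/m³ × 10 m/s² × 8530 m = 2.354×10^8 Pa = 2323 atm
gneiss: 2750 kg/m³ × 10 m/s² × 16860 m = 4.636×10^8 Pa = 4576 atm
granite: 2740 kg/m³ × 10 m/s² × 21800 m = 5.973×10^8 Pa = 5895 atm
eclogite: 3470 kg/m³ × 10 m/s² × 6920 m = 2.401×10^8 Pa = 2370 atm
Total = 3239 + 2323 + 4576 + 5895 + 2370 = 18403 atm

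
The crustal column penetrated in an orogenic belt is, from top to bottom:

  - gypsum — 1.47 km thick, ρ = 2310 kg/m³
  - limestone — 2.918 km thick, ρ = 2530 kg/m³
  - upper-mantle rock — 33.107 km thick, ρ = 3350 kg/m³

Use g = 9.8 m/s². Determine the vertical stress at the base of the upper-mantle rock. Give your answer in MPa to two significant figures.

1200 MPa

gypsum: 2310 kg/m³ × 9.8 m/s² × 1470 m = 3.328×10^7 Pa = 33.28 MPa
limestone: 2530 kg/m³ × 9.8 m/s² × 2918 m = 7.235×10^7 Pa = 72.35 MPa
upper-mantle rock: 3350 kg/m³ × 9.8 m/s² × 33107 m = 1.087×10^9 Pa = 1087 MPa
Total = 33.28 + 72.35 + 1087 = 1192.5 MPa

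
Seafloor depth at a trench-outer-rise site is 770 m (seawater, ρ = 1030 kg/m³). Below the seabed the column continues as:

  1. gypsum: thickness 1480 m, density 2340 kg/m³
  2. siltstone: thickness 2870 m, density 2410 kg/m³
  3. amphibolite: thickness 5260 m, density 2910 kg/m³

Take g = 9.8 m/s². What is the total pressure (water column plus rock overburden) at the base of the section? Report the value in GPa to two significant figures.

0.26 GPa

seawater: 1030 kg/m³ × 9.8 m/s² × 770 m = 7.772×10^6 Pa = 7.772×10^-3 GPa
gypsum: 2340 kg/m³ × 9.8 m/s² × 1480 m = 3.394×10^7 Pa = 0.03394 GPa
siltstone: 2410 kg/m³ × 9.8 m/s² × 2870 m = 6.778×10^7 Pa = 0.06778 GPa
amphibolite: 2910 kg/m³ × 9.8 m/s² × 5260 m = 1.500×10^8 Pa = 0.1500 GPa
Total = 7.772×10^-3 + 0.03394 + 0.06778 + 0.1500 = 0.25950 GPa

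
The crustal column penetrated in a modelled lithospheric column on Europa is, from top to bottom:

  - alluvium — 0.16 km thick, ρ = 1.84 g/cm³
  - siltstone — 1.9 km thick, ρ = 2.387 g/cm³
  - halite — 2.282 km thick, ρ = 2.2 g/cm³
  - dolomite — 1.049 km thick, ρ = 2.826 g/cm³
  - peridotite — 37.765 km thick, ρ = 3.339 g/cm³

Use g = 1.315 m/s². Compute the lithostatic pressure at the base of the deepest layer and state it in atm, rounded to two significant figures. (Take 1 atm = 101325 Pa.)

1800 atm

alluvium: 1840 kg/m³ × 1.315 m/s² × 160 m = 3.871×10^5 Pa = 3.821 atm
siltstone: 2387 kg/m³ × 1.315 m/s² × 1900 m = 5.964×10^6 Pa = 58.86 atm
halite: 2200 kg/m³ × 1.315 m/s² × 2282 m = 6.602×10^6 Pa = 65.15 atm
dolomite: 2826 kg/m³ × 1.315 m/s² × 1049 m = 3.898×10^6 Pa = 38.47 atm
peridotite: 3339 kg/m³ × 1.315 m/s² × 37765 m = 1.658×10^8 Pa = 1636 atm
Total = 3.821 + 58.86 + 65.15 + 38.47 + 1636 = 1802.8 atm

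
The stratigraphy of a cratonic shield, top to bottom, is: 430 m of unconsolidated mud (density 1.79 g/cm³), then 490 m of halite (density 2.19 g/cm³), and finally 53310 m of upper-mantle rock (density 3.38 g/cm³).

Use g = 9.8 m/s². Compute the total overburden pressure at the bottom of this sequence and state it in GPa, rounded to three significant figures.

1.78 GPa

unconsolidated mud: 1790 kg/m³ × 9.8 m/s² × 430 m = 7.543×10^6 Pa = 7.543×10^-3 GPa
halite: 2190 kg/m³ × 9.8 m/s² × 490 m = 1.052×10^7 Pa = 0.01052 GPa
upper-mantle rock: 3380 kg/m³ × 9.8 m/s² × 53310 m = 1.766×10^9 Pa = 1.766 GPa
Total = 7.543×10^-3 + 0.01052 + 1.766 = 1.7839 GPa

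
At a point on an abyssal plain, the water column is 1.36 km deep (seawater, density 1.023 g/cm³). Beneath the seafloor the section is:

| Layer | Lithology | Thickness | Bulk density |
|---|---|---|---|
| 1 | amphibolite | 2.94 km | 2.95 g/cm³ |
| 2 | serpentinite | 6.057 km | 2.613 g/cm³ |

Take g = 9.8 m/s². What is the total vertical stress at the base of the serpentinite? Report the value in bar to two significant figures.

seawater: 1023 kg/m³ × 9.8 m/s² × 1360 m = 1.363×10^7 Pa = 136.3 bar
amphibolite: 2950 kg/m³ × 9.8 m/s² × 2940 m = 8.500×10^7 Pa = 850.0 bar
serpentinite: 2613 kg/m³ × 9.8 m/s² × 6057 m = 1.551×10^8 Pa = 1551 bar
Total = 136.3 + 850.0 + 1551 = 2537.3 bar

2500 bar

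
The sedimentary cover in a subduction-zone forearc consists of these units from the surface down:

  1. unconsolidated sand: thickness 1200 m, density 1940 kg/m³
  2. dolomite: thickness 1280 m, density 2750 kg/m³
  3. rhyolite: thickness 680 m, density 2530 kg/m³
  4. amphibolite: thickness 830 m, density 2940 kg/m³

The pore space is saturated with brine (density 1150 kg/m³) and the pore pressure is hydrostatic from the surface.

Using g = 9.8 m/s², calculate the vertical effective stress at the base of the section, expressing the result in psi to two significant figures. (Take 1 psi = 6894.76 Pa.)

Overburden (lithostatic) stress σ_v:
unconsolidated sand: 1940 kg/m³ × 9.8 m/s² × 1200 m = 2.281×10^7 Pa = 22.81 MPa
dolomite: 2750 kg/m³ × 9.8 m/s² × 1280 m = 3.450×10^7 Pa = 34.50 MPa
rhyolite: 2530 kg/m³ × 9.8 m/s² × 680 m = 1.686×10^7 Pa = 16.86 MPa
amphibolite: 2940 kg/m³ × 9.8 m/s² × 830 m = 2.391×10^7 Pa = 23.91 MPa
Total = 22.81 + 34.50 + 16.86 + 23.91 = 98.084 MPa
Pore pressure P_p = 1150 kg/m³ × 9.8 m/s² × 3990 m = 4.497×10^7 Pa = 44.97 MPa
Effective stress σ' = σ_v − P_p = 98.08 − 44.97 = 53.117 MPa = 7704.0 psi

7700 psi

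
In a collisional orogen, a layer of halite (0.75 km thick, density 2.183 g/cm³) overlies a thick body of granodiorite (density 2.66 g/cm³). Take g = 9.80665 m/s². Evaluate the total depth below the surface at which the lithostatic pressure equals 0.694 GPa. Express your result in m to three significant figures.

26700 m

Pressure at base of upper layers: 2183×9.80665×750 = 1.606×10^7 Pa = 0.01606 GPa
Remaining pressure to be supplied by granodiorite: 6.940×10^8 − 1.606×10^7 = 6.779×10^8 Pa
Additional depth in granodiorite = 6.779×10^8 Pa / (2660 kg/m³ × 9.80665 m/s²) = 25989 m
Total depth = 750 m + 25989 m = 26739 m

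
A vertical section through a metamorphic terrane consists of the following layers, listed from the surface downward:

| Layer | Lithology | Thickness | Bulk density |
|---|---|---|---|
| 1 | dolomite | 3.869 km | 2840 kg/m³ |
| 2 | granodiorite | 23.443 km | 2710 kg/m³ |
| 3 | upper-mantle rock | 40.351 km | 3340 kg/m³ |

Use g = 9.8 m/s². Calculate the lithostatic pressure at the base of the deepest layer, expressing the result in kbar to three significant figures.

20.5 kbar

dolomite: 2840 kg/m³ × 9.8 m/s² × 3869 m = 1.077×10^8 Pa = 1.077 kbar
granodiorite: 2710 kg/m³ × 9.8 m/s² × 23443 m = 6.226×10^8 Pa = 6.226 kbar
upper-mantle rock: 3340 kg/m³ × 9.8 m/s² × 40351 m = 1.321×10^9 Pa = 13.21 kbar
Total = 1.077 + 6.226 + 13.21 = 20.511 kbar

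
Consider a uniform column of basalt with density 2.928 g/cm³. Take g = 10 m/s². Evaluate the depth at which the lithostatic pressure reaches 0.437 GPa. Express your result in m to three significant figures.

14900 m

h = P/(ρg) = 0.437 GPa / (2928 kg/m³ × 10 m/s²) = 4.370×10^8 Pa / 29280 Pa/m = 14925 m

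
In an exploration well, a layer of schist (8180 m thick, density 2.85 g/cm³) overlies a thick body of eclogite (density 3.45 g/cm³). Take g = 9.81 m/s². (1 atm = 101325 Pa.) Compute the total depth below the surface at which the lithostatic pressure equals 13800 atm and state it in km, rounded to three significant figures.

42.7 km

Pressure at base of upper layers: 2850×9.81×8180 = 2.287×10^8 Pa = 2257 atm
Remaining pressure to be supplied by eclogite: 1.398×10^9 − 2.287×10^8 = 1.170×10^9 Pa
Additional depth in eclogite = 1.170×10^9 Pa / (3450 kg/m³ × 9.81 m/s²) = 34558 m
Total depth = 8180 m + 34558 m = 42738 m
= 42.738 km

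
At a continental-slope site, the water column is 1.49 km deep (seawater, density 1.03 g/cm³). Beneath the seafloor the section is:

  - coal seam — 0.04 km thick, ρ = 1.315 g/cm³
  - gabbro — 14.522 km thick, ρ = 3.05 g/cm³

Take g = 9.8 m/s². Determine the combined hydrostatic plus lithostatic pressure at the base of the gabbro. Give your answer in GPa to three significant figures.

seawater: 1030 kg/m³ × 9.8 m/s² × 1490 m = 1.504×10^7 Pa = 0.01504 GPa
coal seam: 1315 kg/m³ × 9.8 m/s² × 40 m = 5.155×10^5 Pa = 5.155×10^-4 GPa
gabbro: 3050 kg/m³ × 9.8 m/s² × 14522 m = 4.341×10^8 Pa = 0.4341 GPa
Total = 0.01504 + 5.155×10^-4 + 0.4341 = 0.44962 GPa

0.450 GPa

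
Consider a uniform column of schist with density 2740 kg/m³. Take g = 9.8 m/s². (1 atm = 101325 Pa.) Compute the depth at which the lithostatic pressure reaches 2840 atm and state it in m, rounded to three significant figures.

10700 m

h = P/(ρg) = 2840 atm / (2740 kg/m³ × 9.8 m/s²) = 2.878×10^8 Pa / 26852 Pa/m = 10717 m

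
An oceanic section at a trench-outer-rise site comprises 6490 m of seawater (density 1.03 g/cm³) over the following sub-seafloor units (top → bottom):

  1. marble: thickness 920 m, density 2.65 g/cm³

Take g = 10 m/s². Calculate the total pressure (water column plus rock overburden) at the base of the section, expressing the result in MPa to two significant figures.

91 MPa

seawater: 1030 kg/m³ × 10 m/s² × 6490 m = 6.685×10^7 Pa = 66.85 MPa
marble: 2650 kg/m³ × 10 m/s² × 920 m = 2.438×10^7 Pa = 24.38 MPa
Total = 66.85 + 24.38 = 91.227 MPa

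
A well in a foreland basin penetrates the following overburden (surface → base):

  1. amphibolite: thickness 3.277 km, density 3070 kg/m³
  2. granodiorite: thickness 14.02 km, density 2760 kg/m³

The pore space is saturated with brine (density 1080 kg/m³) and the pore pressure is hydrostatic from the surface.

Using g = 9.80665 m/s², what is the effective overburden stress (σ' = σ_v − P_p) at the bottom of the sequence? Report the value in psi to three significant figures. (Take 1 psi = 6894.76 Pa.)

42800 psi

Overburden (lithostatic) stress σ_v:
amphibolite: 3070 kg/m³ × 9.80665 m/s² × 3277 m = 9.866×10^7 Pa = 98.66 MPa
granodiorite: 2760 kg/m³ × 9.80665 m/s² × 14020 m = 3.795×10^8 Pa = 379.5 MPa
Total = 98.66 + 379.5 = 478.13 MPa
Pore pressure P_p = 1080 kg/m³ × 9.80665 m/s² × 17297 m = 1.832×10^8 Pa = 183.2 MPa
Effective stress σ' = σ_v − P_p = 478.1 − 183.2 = 294.93 MPa = 42776 psi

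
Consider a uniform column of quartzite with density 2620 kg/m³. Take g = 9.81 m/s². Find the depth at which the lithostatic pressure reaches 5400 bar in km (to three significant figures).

21.0 km

h = P/(ρg) = 5400 bar / (2620 kg/m³ × 9.81 m/s²) = 5.400×10^8 Pa / 25702 Pa/m = 21010 m
= 21.010 km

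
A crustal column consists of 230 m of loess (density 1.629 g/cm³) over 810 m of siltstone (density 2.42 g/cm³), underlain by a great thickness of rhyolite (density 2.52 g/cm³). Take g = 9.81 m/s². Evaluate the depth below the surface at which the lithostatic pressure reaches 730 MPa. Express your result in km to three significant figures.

Pressure at base of upper layers: 1629×9.81×230 + 2420×9.81×810 = 2.291×10^7 Pa = 22.91 MPa
Remaining pressure to be supplied by rhyolite: 7.300×10^8 − 2.291×10^7 = 7.071×10^8 Pa
Additional depth in rhyolite = 7.071×10^8 Pa / (2520 kg/m³ × 9.81 m/s²) = 28603 m
Total depth = 1040 m + 28603 m = 29643 m
= 29.643 km

29.6 km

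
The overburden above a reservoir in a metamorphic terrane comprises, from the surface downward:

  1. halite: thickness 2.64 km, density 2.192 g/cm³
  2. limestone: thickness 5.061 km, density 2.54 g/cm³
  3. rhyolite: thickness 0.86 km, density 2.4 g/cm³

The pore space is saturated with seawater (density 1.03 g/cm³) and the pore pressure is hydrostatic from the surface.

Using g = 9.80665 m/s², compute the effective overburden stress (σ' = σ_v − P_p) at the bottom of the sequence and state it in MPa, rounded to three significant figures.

Overburden (lithostatic) stress σ_v:
halite: 2192 kg/m³ × 9.80665 m/s² × 2640 m = 5.675×10^7 Pa = 56.75 MPa
limestone: 2540 kg/m³ × 9.80665 m/s² × 5061 m = 1.261×10^8 Pa = 126.1 MPa
rhyolite: 2400 kg/m³ × 9.80665 m/s² × 860 m = 2.024×10^7 Pa = 20.24 MPa
Total = 56.75 + 126.1 + 20.24 = 203.05 MPa
Pore pressure P_p = 1030 kg/m³ × 9.80665 m/s² × 8561 m = 8.647×10^7 Pa = 86.47 MPa
Effective stress σ' = σ_v − P_p = 203.1 − 86.47 = 116.58 MPa

117 MPa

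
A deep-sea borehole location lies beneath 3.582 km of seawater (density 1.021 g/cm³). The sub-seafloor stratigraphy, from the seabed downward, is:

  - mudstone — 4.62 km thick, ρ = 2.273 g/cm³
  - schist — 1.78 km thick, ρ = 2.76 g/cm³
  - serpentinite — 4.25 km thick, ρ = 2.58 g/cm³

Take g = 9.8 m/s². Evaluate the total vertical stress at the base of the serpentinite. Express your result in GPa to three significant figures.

0.294 GPa

seawater: 1021 kg/m³ × 9.8 m/s² × 3582 m = 3.584×10^7 Pa = 0.03584 GPa
mudstone: 2273 kg/m³ × 9.8 m/s² × 4620 m = 1.029×10^8 Pa = 0.1029 GPa
schist: 2760 kg/m³ × 9.8 m/s² × 1780 m = 4.815×10^7 Pa = 0.04815 GPa
serpentinite: 2580 kg/m³ × 9.8 m/s² × 4250 m = 1.075×10^8 Pa = 0.1075 GPa
Total = 0.03584 + 0.1029 + 0.04815 + 0.1075 = 0.29436 GPa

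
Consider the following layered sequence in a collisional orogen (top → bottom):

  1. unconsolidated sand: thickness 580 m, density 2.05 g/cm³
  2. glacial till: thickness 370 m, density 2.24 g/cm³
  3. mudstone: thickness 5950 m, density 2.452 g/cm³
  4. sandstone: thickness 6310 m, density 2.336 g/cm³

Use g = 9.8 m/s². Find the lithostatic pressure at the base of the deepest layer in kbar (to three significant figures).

3.07 kbar

unconsolidated sand: 2050 kg/m³ × 9.8 m/s² × 580 m = 1.165×10^7 Pa = 0.1165 kbar
glacial till: 2240 kg/m³ × 9.8 m/s² × 370 m = 8.122×10^6 Pa = 0.08122 kbar
mudstone: 2452 kg/m³ × 9.8 m/s² × 5950 m = 1.430×10^8 Pa = 1.430 kbar
sandstone: 2336 kg/m³ × 9.8 m/s² × 6310 m = 1.445×10^8 Pa = 1.445 kbar
Total = 0.1165 + 0.08122 + 1.430 + 1.445 = 3.0720 kbar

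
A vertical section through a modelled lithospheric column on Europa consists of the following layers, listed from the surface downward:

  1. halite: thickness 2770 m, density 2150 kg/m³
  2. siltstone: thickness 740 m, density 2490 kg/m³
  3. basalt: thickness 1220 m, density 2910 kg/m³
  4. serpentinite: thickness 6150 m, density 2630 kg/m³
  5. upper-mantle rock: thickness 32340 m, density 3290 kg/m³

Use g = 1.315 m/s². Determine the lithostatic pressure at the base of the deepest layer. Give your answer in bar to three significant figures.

1760 bar

halite: 2150 kg/m³ × 1.315 m/s² × 2770 m = 7.831×10^6 Pa = 78.31 bar
siltstone: 2490 kg/m³ × 1.315 m/s² × 740 m = 2.423×10^6 Pa = 24.23 bar
basalt: 2910 kg/m³ × 1.315 m/s² × 1220 m = 4.669×10^6 Pa = 46.69 bar
serpentinite: 2630 kg/m³ × 1.315 m/s² × 6150 m = 2.127×10^7 Pa = 212.7 bar
upper-mantle rock: 3290 kg/m³ × 1.315 m/s² × 32340 m = 1.399×10^8 Pa = 1399 bar
Total = 78.31 + 24.23 + 46.69 + 212.7 + 1399 = 1761.1 bar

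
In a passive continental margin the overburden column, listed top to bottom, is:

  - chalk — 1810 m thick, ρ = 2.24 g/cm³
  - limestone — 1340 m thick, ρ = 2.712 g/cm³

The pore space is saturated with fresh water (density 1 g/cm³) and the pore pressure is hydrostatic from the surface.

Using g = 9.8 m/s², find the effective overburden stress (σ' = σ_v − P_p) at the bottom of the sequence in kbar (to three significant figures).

Overburden (lithostatic) stress σ_v:
chalk: 2240 kg/m³ × 9.8 m/s² × 1810 m = 3.973×10^7 Pa = 39.73 MPa
limestone: 2712 kg/m³ × 9.8 m/s² × 1340 m = 3.561×10^7 Pa = 35.61 MPa
Total = 39.73 + 35.61 = 75.347 MPa
Pore pressure P_p = 1000 kg/m³ × 9.8 m/s² × 3150 m = 3.087×10^7 Pa = 30.87 MPa
Effective stress σ' = σ_v − P_p = 75.35 − 30.87 = 44.477 MPa = 0.44477 kbar

0.445 kbar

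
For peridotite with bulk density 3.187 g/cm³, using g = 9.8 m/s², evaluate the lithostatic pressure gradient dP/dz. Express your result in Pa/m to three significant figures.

31200 Pa/m

dP/dz = ρg = 3187 kg/m³ × 9.8 m/s² = 31233 Pa/m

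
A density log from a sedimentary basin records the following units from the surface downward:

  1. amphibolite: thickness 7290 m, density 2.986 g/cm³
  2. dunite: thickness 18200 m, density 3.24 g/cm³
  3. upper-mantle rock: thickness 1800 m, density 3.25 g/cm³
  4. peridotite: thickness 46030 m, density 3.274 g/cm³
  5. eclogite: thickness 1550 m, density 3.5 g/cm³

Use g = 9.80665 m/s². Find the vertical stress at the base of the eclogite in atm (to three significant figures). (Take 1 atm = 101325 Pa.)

amphibolite: 2986 kg/m³ × 9.80665 m/s² × 7290 m = 2.135×10^8 Pa = 2107 atm
dunite: 3240 kg/m³ × 9.80665 m/s² × 18200 m = 5.783×10^8 Pa = 5707 atm
upper-mantle rock: 3250 kg/m³ × 9.80665 m/s² × 1800 m = 5.737×10^7 Pa = 566.2 atm
peridotite: 3274 kg/m³ × 9.80665 m/s² × 46030 m = 1.478×10^9 Pa = 14586 atm
eclogite: 3500 kg/m³ × 9.80665 m/s² × 1550 m = 5.320×10^7 Pa = 525.1 atm
Total = 2107 + 5707 + 566.2 + 14586 + 525.1 = 23491 atm

23500 atm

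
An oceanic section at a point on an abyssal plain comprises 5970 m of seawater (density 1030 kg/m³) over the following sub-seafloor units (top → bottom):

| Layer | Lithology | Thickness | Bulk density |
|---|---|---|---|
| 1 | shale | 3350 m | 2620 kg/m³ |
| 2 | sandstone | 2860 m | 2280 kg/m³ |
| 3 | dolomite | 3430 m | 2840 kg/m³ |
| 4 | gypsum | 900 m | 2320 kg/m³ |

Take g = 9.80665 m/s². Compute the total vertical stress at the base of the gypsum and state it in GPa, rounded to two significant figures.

0.33 GPa

seawater: 1030 kg/m³ × 9.80665 m/s² × 5970 m = 6.030×10^7 Pa = 0.06030 GPa
shale: 2620 kg/m³ × 9.80665 m/s² × 3350 m = 8.607×10^7 Pa = 0.08607 GPa
sandstone: 2280 kg/m³ × 9.80665 m/s² × 2860 m = 6.395×10^7 Pa = 0.06395 GPa
dolomite: 2840 kg/m³ × 9.80665 m/s² × 3430 m = 9.553×10^7 Pa = 0.09553 GPa
gypsum: 2320 kg/m³ × 9.80665 m/s² × 900 m = 2.048×10^7 Pa = 0.02048 GPa
Total = 0.06030 + 0.08607 + 0.06395 + 0.09553 + 0.02048 = 0.32633 GPa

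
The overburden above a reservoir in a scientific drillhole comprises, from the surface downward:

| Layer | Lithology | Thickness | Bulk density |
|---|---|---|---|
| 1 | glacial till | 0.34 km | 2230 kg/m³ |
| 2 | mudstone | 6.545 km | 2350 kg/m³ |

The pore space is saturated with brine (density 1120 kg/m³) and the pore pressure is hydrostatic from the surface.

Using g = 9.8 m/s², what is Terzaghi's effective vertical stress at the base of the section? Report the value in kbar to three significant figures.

Overburden (lithostatic) stress σ_v:
glacial till: 2230 kg/m³ × 9.8 m/s² × 340 m = 7.430×10^6 Pa = 7.430 MPa
mudstone: 2350 kg/m³ × 9.8 m/s² × 6545 m = 1.507×10^8 Pa = 150.7 MPa
Total = 7.430 + 150.7 = 158.16 MPa
Pore pressure P_p = 1120 kg/m³ × 9.8 m/s² × 6885 m = 7.557×10^7 Pa = 75.57 MPa
Effective stress σ' = σ_v − P_p = 158.2 − 75.57 = 82.592 MPa = 0.82592 kbar

0.826 kbar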